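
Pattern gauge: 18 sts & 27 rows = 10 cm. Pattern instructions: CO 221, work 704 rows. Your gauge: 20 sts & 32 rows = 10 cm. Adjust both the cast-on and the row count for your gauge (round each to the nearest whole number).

Stitches: 221 × 20/18 = 245.56 → 246.
Rows: 704 × 32/27 = 834.37 → 834.

Cast on 246 stitches; work 834 rows.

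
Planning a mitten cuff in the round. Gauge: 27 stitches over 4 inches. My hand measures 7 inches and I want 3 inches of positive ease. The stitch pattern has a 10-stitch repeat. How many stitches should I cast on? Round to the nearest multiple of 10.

Finished = 7 + 3 = 10 inches.
27 / 4 = 6.75 sts/in.
10 × 6.75 = 67.50 sts.
Nearest multiple of 10: 70.

Cast on 70 stitches.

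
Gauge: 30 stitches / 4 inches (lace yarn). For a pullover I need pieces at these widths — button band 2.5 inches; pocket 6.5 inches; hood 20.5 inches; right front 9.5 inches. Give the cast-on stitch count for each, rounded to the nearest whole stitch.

Rate = 30/4 = 7.5 sts per in.
button band: 2.5 × 7.5 = 18.75 → 19.
pocket: 6.5 × 7.5 = 48.75 → 49.
hood: 20.5 × 7.5 = 153.75 → 154.
right front: 9.5 × 7.5 = 71.25 → 71.

button band 19; pocket 49; hood 154; right front 71.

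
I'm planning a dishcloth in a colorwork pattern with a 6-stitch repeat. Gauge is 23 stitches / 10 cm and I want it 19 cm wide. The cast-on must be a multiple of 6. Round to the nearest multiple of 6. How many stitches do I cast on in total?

CO 42 sts.

23 / 10 = 2.3 sts per cm.
19 × 2.3 = 43.70 sts.
Nearest multiple of 6: 42.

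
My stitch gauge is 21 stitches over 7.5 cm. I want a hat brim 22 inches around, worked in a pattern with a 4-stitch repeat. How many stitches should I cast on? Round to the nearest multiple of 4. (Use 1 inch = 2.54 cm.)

22 in = 22 × 2.54 = 55.88 cm.
21 / 7.5 = 2.8 sts/cm.
55.88 × 2.8 = 156.46 sts.
→ 156.

CO 156 sts.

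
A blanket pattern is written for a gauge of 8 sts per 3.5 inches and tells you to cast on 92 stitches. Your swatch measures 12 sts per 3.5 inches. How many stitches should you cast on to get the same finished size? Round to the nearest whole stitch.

Scale factor = 12 / 8 = 1.500.
92 × 12 / 8 = 138.00 sts.

Cast on 138 stitches.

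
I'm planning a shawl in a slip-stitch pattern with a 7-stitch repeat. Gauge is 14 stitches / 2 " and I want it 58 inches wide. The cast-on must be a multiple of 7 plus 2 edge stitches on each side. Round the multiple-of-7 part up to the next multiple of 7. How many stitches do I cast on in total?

14 / 2 = 7 sts per inch.
58 × 7 = 406.00 sts.
Less 4 edge sts → 402.00 for the repeat.
Next multiple of 7: 406.
Add back 4 edge sts → 410.

Cast on 410 stitches.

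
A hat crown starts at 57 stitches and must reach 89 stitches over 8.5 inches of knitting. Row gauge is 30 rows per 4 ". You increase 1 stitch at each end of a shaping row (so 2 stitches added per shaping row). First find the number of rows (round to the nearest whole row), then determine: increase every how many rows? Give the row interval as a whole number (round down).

Rows = 8.5 × 7.5 = 63.8 → 64 rows.
Stitches to add: 32 → 16 shaping rows (at 2 st each).
64 / 16 = 4.00 → every 4 rows.

Increase every 4th row.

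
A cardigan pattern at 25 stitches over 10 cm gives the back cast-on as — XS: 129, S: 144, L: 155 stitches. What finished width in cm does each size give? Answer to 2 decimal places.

25/10 = 2.5 sts per cm.
XS: 129 / 2.5 = 51.600 → 51.60 cm.
S: 144 / 2.5 = 57.600 → 57.60 cm.
L: 155 / 2.5 = 62.000 → 62.00 cm.

XS 51.60 cm; S 57.60 cm; L 62.00 cm.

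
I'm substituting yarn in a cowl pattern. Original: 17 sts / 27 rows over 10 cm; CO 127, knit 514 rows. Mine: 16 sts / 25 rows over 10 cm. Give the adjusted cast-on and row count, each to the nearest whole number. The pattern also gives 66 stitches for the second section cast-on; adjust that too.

Cast on 120 stitches; work 476 rows; second section cast-on 62 stitches.

Stitches: 127 × 16/17 = 119.53 → 120.
Rows: 514 × 25/27 = 475.93 → 476.
second section cast-on: 66 × 16/17 = 62.12 → 62.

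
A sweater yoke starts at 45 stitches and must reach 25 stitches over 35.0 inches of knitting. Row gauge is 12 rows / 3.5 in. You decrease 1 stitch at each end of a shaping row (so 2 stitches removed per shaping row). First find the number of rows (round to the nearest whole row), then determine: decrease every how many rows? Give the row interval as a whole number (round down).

Rows = 35.0 × 3.429 = 120.0 → 120 rows.
Stitches to remove: 20 → 10 shaping rows (at 2 st each).
120 / 10 = 12.00 → every 12 rows.

Decrease every 12th row.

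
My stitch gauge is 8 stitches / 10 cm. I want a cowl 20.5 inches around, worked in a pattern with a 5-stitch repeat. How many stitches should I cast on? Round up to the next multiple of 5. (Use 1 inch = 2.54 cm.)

20.5 in = 20.5 × 2.54 = 52.07 cm.
8 / 10 = 0.8 sts/cm.
52.07 × 0.8 = 41.66 sts.
→ 45.

Cast on 45 stitches.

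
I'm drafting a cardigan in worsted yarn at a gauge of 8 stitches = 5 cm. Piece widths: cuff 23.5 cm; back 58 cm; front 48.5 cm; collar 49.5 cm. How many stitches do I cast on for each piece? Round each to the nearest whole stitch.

cuff 38; back 93; front 78; collar 79.

Rate = 8/5 = 1.6 sts per cm.
cuff: 23.5 × 1.6 = 37.60 → 38.
back: 58 × 1.6 = 92.80 → 93.
front: 48.5 × 1.6 = 77.60 → 78.
collar: 49.5 × 1.6 = 79.20 → 79.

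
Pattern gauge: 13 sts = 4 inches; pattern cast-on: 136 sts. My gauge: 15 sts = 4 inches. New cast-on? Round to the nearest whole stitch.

Scale factor = 15 / 13 = 1.154.
136 × 15 / 13 = 156.92 sts.
→ 157 sts.

CO 157 sts.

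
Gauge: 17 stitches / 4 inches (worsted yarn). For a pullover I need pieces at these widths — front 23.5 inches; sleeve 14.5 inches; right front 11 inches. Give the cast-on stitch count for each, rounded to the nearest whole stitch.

Rate = 17/4 = 4.25 sts per in.
front: 23.5 × 4.25 = 99.88 → 100.
sleeve: 14.5 × 4.25 = 61.62 → 62.
right front: 11 × 4.25 = 46.75 → 47.

front 100; sleeve 62; right front 47.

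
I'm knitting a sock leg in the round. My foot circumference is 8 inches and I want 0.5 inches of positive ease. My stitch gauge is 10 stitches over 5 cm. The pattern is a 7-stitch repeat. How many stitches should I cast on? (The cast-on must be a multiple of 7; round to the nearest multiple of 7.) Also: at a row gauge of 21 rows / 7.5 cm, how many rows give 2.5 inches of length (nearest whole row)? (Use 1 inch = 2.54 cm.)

Cast on 42 stitches; work 18 rows.

Finished = 8 + 0.5 = 8.5 inches.
8.5 inches × 2.54 = 21.59 cm.
10/5 = 2 sts per cm; 21.59 × 2 = 43.18 sts.
Nearest multiple of 7 → 42.
2.5 inches = 6.35 cm; × 2.8 = 17.78 → 18 rows.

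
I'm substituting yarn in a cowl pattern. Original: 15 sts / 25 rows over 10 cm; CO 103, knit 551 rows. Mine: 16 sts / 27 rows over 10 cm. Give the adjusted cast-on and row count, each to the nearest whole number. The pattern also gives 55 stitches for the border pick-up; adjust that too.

Cast on 110 stitches; work 595 rows; border pick-up 59 stitches.

Stitches: 103 × 16/15 = 109.87 → 110.
Rows: 551 × 27/25 = 595.08 → 595.
border pick-up: 55 × 16/15 = 58.67 → 59.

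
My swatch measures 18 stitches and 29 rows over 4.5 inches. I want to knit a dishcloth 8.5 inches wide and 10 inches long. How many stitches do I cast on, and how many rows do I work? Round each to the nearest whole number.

Cast on 34 stitches and work 64 rows.

Stitch gauge = 18/4.5 = 4 sts/in; 8.5 × 4 = 34.00 → 34 sts.
Row gauge = 29/4.5 = 6.444 rows/in; 10 × 6.444 = 64.44 → 64 rows.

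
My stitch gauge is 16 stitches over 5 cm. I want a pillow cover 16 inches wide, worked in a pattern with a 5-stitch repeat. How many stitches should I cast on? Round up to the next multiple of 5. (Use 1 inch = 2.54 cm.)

Cast on 135 stitches.

16 in = 16 × 2.54 = 40.64 cm.
16 / 5 = 3.2 sts/cm.
40.64 × 3.2 = 130.05 sts.
→ 135.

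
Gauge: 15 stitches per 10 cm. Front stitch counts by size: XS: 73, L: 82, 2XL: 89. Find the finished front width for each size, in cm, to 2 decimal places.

15/10 = 1.5 sts per cm.
XS: 73 / 1.5 = 48.667 → 48.67 cm.
L: 82 / 1.5 = 54.667 → 54.67 cm.
2XL: 89 / 1.5 = 59.333 → 59.33 cm.

XS 48.67 cm; L 54.67 cm; 2XL 59.33 cm.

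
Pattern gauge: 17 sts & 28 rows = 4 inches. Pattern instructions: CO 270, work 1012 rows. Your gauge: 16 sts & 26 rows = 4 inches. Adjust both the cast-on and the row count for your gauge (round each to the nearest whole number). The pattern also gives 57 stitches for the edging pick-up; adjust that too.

Cast on 254 stitches; work 940 rows; edging pick-up 54 stitches.

Stitches: 270 × 16/17 = 254.12 → 254.
Rows: 1012 × 26/28 = 939.71 → 940.
edging pick-up: 57 × 16/17 = 53.65 → 54.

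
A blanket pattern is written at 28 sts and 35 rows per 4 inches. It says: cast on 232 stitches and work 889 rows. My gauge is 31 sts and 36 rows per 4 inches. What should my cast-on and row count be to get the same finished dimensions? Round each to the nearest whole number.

Cast on 257 stitches; work 914 rows.

Stitches: 232 × 31/28 = 256.86 → 257.
Rows: 889 × 36/35 = 914.40 → 914.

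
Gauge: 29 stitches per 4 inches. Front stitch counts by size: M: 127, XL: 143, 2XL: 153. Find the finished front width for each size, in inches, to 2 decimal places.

29/4 = 7.25 sts per in.
M: 127 / 7.25 = 17.517 → 17.52 in.
XL: 143 / 7.25 = 19.724 → 19.72 in.
2XL: 153 / 7.25 = 21.103 → 21.10 in.

M 17.52 inches; XL 19.72 inches; 2XL 21.10 inches.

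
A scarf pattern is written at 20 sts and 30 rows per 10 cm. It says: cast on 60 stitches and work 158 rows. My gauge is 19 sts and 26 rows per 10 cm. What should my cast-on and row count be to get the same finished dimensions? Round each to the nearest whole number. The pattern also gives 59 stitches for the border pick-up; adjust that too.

Cast on 57 stitches; work 137 rows; border pick-up 56 stitches.

Stitches: 60 × 19/20 = 57.00 → 57.
Rows: 158 × 26/30 = 136.93 → 137.
border pick-up: 59 × 19/20 = 56.05 → 56.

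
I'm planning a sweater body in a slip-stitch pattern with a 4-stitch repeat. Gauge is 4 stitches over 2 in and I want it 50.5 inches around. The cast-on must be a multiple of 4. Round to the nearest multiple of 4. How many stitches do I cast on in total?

4 / 2 = 2 sts per inch.
50.5 × 2 = 101.00 sts.
Nearest multiple of 4: 100.

Cast on 100 stitches.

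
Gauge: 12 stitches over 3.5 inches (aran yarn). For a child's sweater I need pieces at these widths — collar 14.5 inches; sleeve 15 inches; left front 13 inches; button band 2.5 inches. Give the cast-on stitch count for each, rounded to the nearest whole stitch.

Rate = 12/3.5 = 3.429 sts per in.
collar: 14.5 × 3.429 = 49.71 → 50.
sleeve: 15 × 3.429 = 51.43 → 51.
left front: 13 × 3.429 = 44.57 → 45.
button band: 2.5 × 3.429 = 8.57 → 9.

collar 50; sleeve 51; left front 45; button band 9.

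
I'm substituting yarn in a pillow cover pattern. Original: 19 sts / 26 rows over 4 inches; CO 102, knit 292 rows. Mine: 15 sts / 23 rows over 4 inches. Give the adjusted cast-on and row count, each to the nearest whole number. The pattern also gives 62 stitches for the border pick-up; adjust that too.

Stitches: 102 × 15/19 = 80.53 → 81.
Rows: 292 × 23/26 = 258.31 → 258.
border pick-up: 62 × 15/19 = 48.95 → 49.

Cast on 81 stitches; work 258 rows; border pick-up 49 stitches.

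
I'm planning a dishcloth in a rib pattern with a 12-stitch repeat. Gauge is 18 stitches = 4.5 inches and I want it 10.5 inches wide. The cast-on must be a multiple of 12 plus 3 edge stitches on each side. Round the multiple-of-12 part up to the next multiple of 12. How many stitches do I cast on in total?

18 / 4.5 = 4 sts per inch.
10.5 × 4 = 42.00 sts.
Less 6 edge sts → 36.00 for the repeat.
Next multiple of 12: 36.
Add back 6 edge sts → 42.

Cast on 42 stitches.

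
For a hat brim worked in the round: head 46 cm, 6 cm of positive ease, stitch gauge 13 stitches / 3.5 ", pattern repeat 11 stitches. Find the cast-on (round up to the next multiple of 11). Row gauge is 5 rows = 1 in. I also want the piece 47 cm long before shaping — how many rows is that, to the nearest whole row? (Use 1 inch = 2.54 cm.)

Finished = 46 + 6 = 52 cm.
52 cm × 1/2.54 = 20.47 inches.
13/3.5 = 3.714 sts per in; 20.47 × 3.714 = 76.04 sts.
Next multiple of 11 → 77.
47 cm = 18.50 inches; × 5 = 92.52 → 93 rows.

Cast on 77 stitches; work 93 rows.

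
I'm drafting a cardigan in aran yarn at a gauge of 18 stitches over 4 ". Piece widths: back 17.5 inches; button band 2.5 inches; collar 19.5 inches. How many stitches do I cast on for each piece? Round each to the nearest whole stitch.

back 79; button band 11; collar 88.

Rate = 18/4 = 4.5 sts per in.
back: 17.5 × 4.5 = 78.75 → 79.
button band: 2.5 × 4.5 = 11.25 → 11.
collar: 19.5 × 4.5 = 87.75 → 88.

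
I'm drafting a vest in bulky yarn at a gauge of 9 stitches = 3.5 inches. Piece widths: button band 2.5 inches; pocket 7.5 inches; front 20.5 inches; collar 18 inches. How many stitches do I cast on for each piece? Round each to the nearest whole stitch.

Rate = 9/3.5 = 2.571 sts per in.
button band: 2.5 × 2.571 = 6.43 → 6.
pocket: 7.5 × 2.571 = 19.29 → 19.
front: 20.5 × 2.571 = 52.71 → 53.
collar: 18 × 2.571 = 46.29 → 46.

button band 6; pocket 19; front 53; collar 46.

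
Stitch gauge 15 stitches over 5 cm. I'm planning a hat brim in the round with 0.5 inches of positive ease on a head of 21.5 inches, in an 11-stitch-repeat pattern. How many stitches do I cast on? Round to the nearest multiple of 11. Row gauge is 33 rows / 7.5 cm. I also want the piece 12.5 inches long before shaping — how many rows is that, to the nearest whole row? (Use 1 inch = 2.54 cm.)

Finished = 21.5 + 0.5 = 22 inches.
22 inches × 2.54 = 55.88 cm.
15/5 = 3 sts per cm; 55.88 × 3 = 167.64 sts.
Nearest multiple of 11 → 165.
12.5 inches = 31.75 cm; × 4.4 = 139.70 → 140 rows.

Cast on 165 stitches; work 140 rows.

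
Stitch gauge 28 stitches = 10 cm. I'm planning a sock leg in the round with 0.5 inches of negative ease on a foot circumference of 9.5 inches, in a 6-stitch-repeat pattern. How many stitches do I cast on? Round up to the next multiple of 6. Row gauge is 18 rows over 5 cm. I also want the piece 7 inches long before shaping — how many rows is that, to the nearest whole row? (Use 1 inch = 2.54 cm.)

Finished = 9.5 − 0.5 = 9 inches.
9 inches × 2.54 = 22.86 cm.
28/10 = 2.8 sts per cm; 22.86 × 2.8 = 64.01 sts.
Next multiple of 6 → 66.
7 inches = 17.78 cm; × 3.6 = 64.01 → 64 rows.

Cast on 66 stitches; work 64 rows.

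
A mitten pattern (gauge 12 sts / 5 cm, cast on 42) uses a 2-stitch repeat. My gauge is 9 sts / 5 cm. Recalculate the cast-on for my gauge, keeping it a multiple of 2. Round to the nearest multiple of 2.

Cast on 32 stitches.

42 × 9 / 12 = 31.50.
Nearest multiple of 2: 32.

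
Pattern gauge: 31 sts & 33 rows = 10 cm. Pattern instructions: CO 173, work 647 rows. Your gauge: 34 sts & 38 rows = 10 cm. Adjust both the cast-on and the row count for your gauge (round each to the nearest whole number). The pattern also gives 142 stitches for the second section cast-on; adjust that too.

Cast on 190 stitches; work 745 rows; second section cast-on 156 stitches.

Stitches: 173 × 34/31 = 189.74 → 190.
Rows: 647 × 38/33 = 745.03 → 745.
second section cast-on: 142 × 34/31 = 155.74 → 156.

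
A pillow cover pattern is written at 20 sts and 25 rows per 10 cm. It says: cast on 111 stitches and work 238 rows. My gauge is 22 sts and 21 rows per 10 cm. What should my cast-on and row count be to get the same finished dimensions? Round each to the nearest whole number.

Cast on 122 stitches; work 200 rows.

Stitches: 111 × 22/20 = 122.10 → 122.
Rows: 238 × 21/25 = 199.92 → 200.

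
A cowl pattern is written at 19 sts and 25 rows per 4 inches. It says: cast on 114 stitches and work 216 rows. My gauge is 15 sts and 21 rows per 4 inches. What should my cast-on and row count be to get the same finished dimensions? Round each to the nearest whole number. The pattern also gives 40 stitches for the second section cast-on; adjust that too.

Cast on 90 stitches; work 181 rows; second section cast-on 32 stitches.

Stitches: 114 × 15/19 = 90.00 → 90.
Rows: 216 × 21/25 = 181.44 → 181.
second section cast-on: 40 × 15/19 = 31.58 → 32.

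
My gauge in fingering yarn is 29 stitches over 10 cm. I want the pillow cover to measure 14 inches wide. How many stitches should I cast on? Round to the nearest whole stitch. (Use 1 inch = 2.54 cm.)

14 in = 35.56 cm.
29 stitches / 10 cm = 2.9 stitches per cm.
35.56 × 2.9 = 103.12 stitches.
Round to nearest → 103.

CO 103 sts.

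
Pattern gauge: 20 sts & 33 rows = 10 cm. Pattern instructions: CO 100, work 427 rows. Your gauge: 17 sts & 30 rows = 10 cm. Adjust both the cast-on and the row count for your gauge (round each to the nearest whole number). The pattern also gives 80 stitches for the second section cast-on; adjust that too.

Stitches: 100 × 17/20 = 85.00 → 85.
Rows: 427 × 30/33 = 388.18 → 388.
second section cast-on: 80 × 17/20 = 68.00 → 68.

Cast on 85 stitches; work 388 rows; second section cast-on 68 stitches.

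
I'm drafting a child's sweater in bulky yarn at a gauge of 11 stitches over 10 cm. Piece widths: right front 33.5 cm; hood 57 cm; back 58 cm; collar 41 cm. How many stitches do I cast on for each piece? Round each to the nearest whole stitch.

right front 37; hood 63; back 64; collar 45.

Rate = 11/10 = 1.1 sts per cm.
right front: 33.5 × 1.1 = 36.85 → 37.
hood: 57 × 1.1 = 62.70 → 63.
back: 58 × 1.1 = 63.80 → 64.
collar: 41 × 1.1 = 45.10 → 45.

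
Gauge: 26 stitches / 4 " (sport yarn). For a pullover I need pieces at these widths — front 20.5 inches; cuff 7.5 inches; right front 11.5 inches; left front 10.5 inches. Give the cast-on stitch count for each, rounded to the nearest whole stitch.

front 133; cuff 49; right front 75; left front 68.

Rate = 26/4 = 6.5 sts per in.
front: 20.5 × 6.5 = 133.25 → 133.
cuff: 7.5 × 6.5 = 48.75 → 49.
right front: 11.5 × 6.5 = 74.75 → 75.
left front: 10.5 × 6.5 = 68.25 → 68.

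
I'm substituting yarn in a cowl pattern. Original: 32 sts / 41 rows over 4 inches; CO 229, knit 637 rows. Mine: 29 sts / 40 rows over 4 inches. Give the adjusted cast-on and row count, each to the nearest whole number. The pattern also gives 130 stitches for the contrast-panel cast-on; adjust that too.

Cast on 208 stitches; work 621 rows; contrast-panel cast-on 118 stitches.

Stitches: 229 × 29/32 = 207.53 → 208.
Rows: 637 × 40/41 = 621.46 → 621.
contrast-panel cast-on: 130 × 29/32 = 117.81 → 118.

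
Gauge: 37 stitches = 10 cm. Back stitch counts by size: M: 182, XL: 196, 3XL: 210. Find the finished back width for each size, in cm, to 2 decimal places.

37/10 = 3.7 sts per cm.
M: 182 / 3.7 = 49.189 → 49.19 cm.
XL: 196 / 3.7 = 52.973 → 52.97 cm.
3XL: 210 / 3.7 = 56.757 → 56.76 cm.

M 49.19 cm; XL 52.97 cm; 3XL 56.76 cm.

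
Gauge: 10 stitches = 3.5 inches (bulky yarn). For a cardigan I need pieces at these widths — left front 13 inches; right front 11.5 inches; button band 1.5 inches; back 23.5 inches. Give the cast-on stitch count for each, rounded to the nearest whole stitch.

left front 37; right front 33; button band 4; back 67.

Rate = 10/3.5 = 2.857 sts per in.
left front: 13 × 2.857 = 37.14 → 37.
right front: 11.5 × 2.857 = 32.86 → 33.
button band: 1.5 × 2.857 = 4.29 → 4.
back: 23.5 × 2.857 = 67.14 → 67.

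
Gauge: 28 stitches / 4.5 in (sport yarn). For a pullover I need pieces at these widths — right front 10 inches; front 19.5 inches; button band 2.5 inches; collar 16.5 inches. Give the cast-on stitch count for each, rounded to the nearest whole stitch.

Rate = 28/4.5 = 6.222 sts per in.
right front: 10 × 6.222 = 62.22 → 62.
front: 19.5 × 6.222 = 121.33 → 121.
button band: 2.5 × 6.222 = 15.56 → 16.
collar: 16.5 × 6.222 = 102.67 → 103.

right front 62; front 121; button band 16; collar 103.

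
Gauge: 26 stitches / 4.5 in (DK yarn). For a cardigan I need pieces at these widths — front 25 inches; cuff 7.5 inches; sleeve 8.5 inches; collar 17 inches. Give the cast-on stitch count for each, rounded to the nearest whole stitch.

Rate = 26/4.5 = 5.778 sts per in.
front: 25 × 5.778 = 144.44 → 144.
cuff: 7.5 × 5.778 = 43.33 → 43.
sleeve: 8.5 × 5.778 = 49.11 → 49.
collar: 17 × 5.778 = 98.22 → 98.

front 144; cuff 43; sleeve 49; collar 98.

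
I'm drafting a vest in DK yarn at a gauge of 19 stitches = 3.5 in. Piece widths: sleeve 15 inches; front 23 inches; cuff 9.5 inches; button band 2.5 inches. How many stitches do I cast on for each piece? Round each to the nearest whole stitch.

Rate = 19/3.5 = 5.429 sts per in.
sleeve: 15 × 5.429 = 81.43 → 81.
front: 23 × 5.429 = 124.86 → 125.
cuff: 9.5 × 5.429 = 51.57 → 52.
button band: 2.5 × 5.429 = 13.57 → 14.

sleeve 81; front 125; cuff 52; button band 14.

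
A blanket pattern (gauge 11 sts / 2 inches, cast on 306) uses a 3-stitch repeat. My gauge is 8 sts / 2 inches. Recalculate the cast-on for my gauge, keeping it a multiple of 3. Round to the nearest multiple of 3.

Cast on 222 stitches.

306 × 8 / 11 = 222.55.
Nearest multiple of 3: 222.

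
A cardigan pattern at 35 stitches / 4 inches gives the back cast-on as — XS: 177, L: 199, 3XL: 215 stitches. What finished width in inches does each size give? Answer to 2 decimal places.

35/4 = 8.75 sts per in.
XS: 177 / 8.75 = 20.229 → 20.23 in.
L: 199 / 8.75 = 22.743 → 22.74 in.
3XL: 215 / 8.75 = 24.571 → 24.57 in.

XS 20.23 inches; L 22.74 inches; 3XL 24.57 inches.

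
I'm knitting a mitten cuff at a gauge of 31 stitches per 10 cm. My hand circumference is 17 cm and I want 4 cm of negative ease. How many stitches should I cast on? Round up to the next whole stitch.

Finished = 17 − 4 = 13 cm.
31 / 10 = 3.1 sts per cm.
13.00 × 3.1 = 40.30 sts.
→ 41 sts.

Cast on 41 stitches.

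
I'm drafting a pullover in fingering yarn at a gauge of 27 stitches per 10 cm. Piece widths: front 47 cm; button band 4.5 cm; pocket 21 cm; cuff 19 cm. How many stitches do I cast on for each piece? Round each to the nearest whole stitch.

front 127; button band 12; pocket 57; cuff 51.

Rate = 27/10 = 2.7 sts per cm.
front: 47 × 2.7 = 126.90 → 127.
button band: 4.5 × 2.7 = 12.15 → 12.
pocket: 21 × 2.7 = 56.70 → 57.
cuff: 19 × 2.7 = 51.30 → 51.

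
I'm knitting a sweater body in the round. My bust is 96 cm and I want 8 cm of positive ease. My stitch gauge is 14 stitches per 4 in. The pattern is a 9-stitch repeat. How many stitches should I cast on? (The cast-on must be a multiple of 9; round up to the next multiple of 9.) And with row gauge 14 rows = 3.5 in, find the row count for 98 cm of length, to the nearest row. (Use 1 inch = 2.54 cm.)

Finished = 96 + 8 = 104 cm.
104 cm × 1/2.54 = 40.94 inches.
14/4 = 3.5 sts per in; 40.94 × 3.5 = 143.31 sts.
Next multiple of 9 → 144.
98 cm = 38.58 inches; × 4 = 154.33 → 154 rows.

Cast on 144 stitches; work 154 rows.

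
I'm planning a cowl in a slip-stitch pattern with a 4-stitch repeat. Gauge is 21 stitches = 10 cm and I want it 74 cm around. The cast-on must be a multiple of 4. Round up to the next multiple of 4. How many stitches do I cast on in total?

21 / 10 = 2.1 sts per cm.
74 × 2.1 = 155.40 sts.
Next multiple of 4: 156.

156 stitches.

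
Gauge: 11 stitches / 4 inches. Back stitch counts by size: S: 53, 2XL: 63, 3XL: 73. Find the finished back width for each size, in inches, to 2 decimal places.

S 19.27 inches; 2XL 22.91 inches; 3XL 26.55 inches.

11/4 = 2.75 sts per in.
S: 53 / 2.75 = 19.273 → 19.27 in.
2XL: 63 / 2.75 = 22.909 → 22.91 in.
3XL: 73 / 2.75 = 26.545 → 26.55 in.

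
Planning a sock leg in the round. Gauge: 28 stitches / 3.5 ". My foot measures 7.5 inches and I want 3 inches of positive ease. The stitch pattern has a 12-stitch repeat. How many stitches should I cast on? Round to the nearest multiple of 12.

Finished = 7.5 + 3 = 10.5 inches.
28 / 3.5 = 8 sts/in.
10.5 × 8 = 84.00 sts.
Nearest multiple of 12: 84.

84 stitches.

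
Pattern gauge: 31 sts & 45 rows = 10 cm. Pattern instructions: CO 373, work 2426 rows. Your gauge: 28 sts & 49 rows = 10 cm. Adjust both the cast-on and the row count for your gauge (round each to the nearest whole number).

Stitches: 373 × 28/31 = 336.90 → 337.
Rows: 2426 × 49/45 = 2641.64 → 2642.

Cast on 337 stitches; work 2642 rows.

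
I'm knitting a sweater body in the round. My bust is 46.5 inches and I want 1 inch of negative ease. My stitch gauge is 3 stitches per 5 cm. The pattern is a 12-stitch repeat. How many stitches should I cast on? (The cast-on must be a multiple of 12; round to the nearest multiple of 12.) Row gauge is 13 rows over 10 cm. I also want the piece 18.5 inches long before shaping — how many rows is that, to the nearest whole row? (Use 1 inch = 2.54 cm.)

Cast on 72 stitches; work 61 rows.

Finished = 46.5 − 1 = 45.5 inches.
45.5 inches × 2.54 = 115.57 cm.
3/5 = 0.6 sts per cm; 115.57 × 0.6 = 69.34 sts.
Nearest multiple of 12 → 72.
18.5 inches = 46.99 cm; × 1.3 = 61.09 → 61 rows.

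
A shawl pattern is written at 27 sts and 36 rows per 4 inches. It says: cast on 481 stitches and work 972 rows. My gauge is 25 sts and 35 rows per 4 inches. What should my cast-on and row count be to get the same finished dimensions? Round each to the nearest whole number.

Cast on 445 stitches; work 945 rows.

Stitches: 481 × 25/27 = 445.37 → 445.
Rows: 972 × 35/36 = 945.00 → 945.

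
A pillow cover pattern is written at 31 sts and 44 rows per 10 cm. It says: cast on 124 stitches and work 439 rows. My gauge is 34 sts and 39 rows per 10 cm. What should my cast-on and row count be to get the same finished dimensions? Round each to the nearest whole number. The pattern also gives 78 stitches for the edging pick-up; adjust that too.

Stitches: 124 × 34/31 = 136.00 → 136.
Rows: 439 × 39/44 = 389.11 → 389.
edging pick-up: 78 × 34/31 = 85.55 → 86.

Cast on 136 stitches; work 389 rows; edging pick-up 86 stitches.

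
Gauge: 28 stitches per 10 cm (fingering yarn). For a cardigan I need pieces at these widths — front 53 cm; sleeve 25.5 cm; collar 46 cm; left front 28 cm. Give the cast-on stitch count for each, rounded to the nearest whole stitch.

Rate = 28/10 = 2.8 sts per cm.
front: 53 × 2.8 = 148.40 → 148.
sleeve: 25.5 × 2.8 = 71.40 → 71.
collar: 46 × 2.8 = 128.80 → 129.
left front: 28 × 2.8 = 78.40 → 78.

front 148; sleeve 71; collar 129; left front 78.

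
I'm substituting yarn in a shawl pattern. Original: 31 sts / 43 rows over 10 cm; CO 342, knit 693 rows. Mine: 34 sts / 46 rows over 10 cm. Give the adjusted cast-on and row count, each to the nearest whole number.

Stitches: 342 × 34/31 = 375.10 → 375.
Rows: 693 × 46/43 = 741.35 → 741.

Cast on 375 stitches; work 741 rows.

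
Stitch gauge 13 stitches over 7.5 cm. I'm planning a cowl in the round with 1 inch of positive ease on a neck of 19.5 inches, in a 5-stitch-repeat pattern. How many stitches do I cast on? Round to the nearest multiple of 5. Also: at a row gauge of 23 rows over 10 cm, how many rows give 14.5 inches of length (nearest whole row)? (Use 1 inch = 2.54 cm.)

Cast on 90 stitches; work 85 rows.

Finished = 19.5 + 1 = 20.5 inches.
20.5 inches × 2.54 = 52.07 cm.
13/7.5 = 1.733 sts per cm; 52.07 × 1.733 = 90.25 sts.
Nearest multiple of 5 → 90.
14.5 inches = 36.83 cm; × 2.3 = 84.71 → 85 rows.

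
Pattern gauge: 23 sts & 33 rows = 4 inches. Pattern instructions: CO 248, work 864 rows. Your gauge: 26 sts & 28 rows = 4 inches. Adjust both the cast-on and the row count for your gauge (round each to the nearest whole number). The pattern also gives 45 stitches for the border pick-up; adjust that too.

Stitches: 248 × 26/23 = 280.35 → 280.
Rows: 864 × 28/33 = 733.09 → 733.
border pick-up: 45 × 26/23 = 50.87 → 51.

Cast on 280 stitches; work 733 rows; border pick-up 51 stitches.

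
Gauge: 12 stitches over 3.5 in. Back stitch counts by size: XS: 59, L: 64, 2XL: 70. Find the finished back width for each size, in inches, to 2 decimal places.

12/3.5 = 3.429 sts per in.
XS: 59 / 3.429 = 17.208 → 17.21 in.
L: 64 / 3.429 = 18.667 → 18.67 in.
2XL: 70 / 3.429 = 20.417 → 20.42 in.

XS 17.21 inches; L 18.67 inches; 2XL 20.42 inches.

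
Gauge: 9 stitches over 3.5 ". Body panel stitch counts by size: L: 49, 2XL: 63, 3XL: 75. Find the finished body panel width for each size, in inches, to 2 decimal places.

L 19.06 inches; 2XL 24.50 inches; 3XL 29.17 inches.

9/3.5 = 2.571 sts per in.
L: 49 / 2.571 = 19.056 → 19.06 in.
2XL: 63 / 2.571 = 24.500 → 24.50 in.
3XL: 75 / 2.571 = 29.167 → 29.17 in.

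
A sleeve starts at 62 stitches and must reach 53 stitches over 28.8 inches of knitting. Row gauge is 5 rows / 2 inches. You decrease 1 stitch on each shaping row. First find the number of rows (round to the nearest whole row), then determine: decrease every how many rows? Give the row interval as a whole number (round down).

Decrease every 8th row.

Rows = 28.8 × 2.5 = 72.0 → 72 rows.
Stitches to remove: 9 → 9 shaping rows (at 1 st each).
72 / 9 = 8.00 → every 8 rows.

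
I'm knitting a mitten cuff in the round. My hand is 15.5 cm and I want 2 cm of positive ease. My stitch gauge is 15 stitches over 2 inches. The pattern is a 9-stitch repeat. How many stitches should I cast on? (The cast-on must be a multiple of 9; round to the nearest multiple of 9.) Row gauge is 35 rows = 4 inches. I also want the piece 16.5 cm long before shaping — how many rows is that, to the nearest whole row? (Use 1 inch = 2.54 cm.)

Cast on 54 stitches; work 57 rows.

Finished = 15.5 + 2 = 17.5 cm.
17.5 cm × 1/2.54 = 6.89 inches.
15/2 = 7.5 sts per in; 6.89 × 7.5 = 51.67 sts.
Nearest multiple of 9 → 54.
16.5 cm = 6.50 inches; × 8.75 = 56.84 → 57 rows.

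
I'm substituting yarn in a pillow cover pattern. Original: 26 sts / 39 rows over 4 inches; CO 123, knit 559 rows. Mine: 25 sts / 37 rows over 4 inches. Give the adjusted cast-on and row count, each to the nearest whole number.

Cast on 118 stitches; work 530 rows.

Stitches: 123 × 25/26 = 118.27 → 118.
Rows: 559 × 37/39 = 530.33 → 530.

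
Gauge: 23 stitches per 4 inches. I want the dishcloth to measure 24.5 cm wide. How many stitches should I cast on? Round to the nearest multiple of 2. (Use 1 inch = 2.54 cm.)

56 stitches.

24.5 cm = 9.65 in.
23 stitches / 4 in = 5.75 stitches per inch.
9.65 × 5.75 = 55.46 stitches.
Round to nearest multiple of 2 → 56.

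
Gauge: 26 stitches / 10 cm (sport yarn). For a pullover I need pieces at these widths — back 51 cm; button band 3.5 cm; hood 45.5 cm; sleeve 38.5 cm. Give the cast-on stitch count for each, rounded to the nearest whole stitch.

back 133; button band 9; hood 118; sleeve 100.

Rate = 26/10 = 2.6 sts per cm.
back: 51 × 2.6 = 132.60 → 133.
button band: 3.5 × 2.6 = 9.10 → 9.
hood: 45.5 × 2.6 = 118.30 → 118.
sleeve: 38.5 × 2.6 = 100.10 → 100.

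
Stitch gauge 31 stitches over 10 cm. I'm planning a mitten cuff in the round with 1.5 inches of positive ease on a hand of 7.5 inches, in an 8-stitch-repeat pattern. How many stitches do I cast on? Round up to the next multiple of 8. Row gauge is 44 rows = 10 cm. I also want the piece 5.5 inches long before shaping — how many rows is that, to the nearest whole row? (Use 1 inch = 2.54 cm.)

Cast on 72 stitches; work 61 rows.

Finished = 7.5 + 1.5 = 9 inches.
9 inches × 2.54 = 22.86 cm.
31/10 = 3.1 sts per cm; 22.86 × 3.1 = 70.87 sts.
Next multiple of 8 → 72.
5.5 inches = 13.97 cm; × 4.4 = 61.47 → 61 rows.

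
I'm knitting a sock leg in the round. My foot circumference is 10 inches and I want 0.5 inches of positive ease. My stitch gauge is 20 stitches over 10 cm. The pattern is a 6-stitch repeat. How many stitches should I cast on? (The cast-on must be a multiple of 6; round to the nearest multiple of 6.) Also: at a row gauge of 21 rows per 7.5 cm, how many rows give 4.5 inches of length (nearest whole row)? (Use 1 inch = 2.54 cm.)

Finished = 10 + 0.5 = 10.5 inches.
10.5 inches × 2.54 = 26.67 cm.
20/10 = 2 sts per cm; 26.67 × 2 = 53.34 sts.
Nearest multiple of 6 → 54.
4.5 inches = 11.43 cm; × 2.8 = 32.00 → 32 rows.

Cast on 54 stitches; work 32 rows.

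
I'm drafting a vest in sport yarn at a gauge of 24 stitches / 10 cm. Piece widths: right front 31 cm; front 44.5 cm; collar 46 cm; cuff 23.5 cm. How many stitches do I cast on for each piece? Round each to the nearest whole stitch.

right front 74; front 107; collar 110; cuff 56.

Rate = 24/10 = 2.4 sts per cm.
right front: 31 × 2.4 = 74.40 → 74.
front: 44.5 × 2.4 = 106.80 → 107.
collar: 46 × 2.4 = 110.40 → 110.
cuff: 23.5 × 2.4 = 56.40 → 56.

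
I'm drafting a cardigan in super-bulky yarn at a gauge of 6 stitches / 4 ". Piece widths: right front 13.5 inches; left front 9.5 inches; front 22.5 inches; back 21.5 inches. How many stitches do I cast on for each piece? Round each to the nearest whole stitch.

Rate = 6/4 = 1.5 sts per in.
right front: 13.5 × 1.5 = 20.25 → 20.
left front: 9.5 × 1.5 = 14.25 → 14.
front: 22.5 × 1.5 = 33.75 → 34.
back: 21.5 × 1.5 = 32.25 → 32.

right front 20; left front 14; front 34; back 32.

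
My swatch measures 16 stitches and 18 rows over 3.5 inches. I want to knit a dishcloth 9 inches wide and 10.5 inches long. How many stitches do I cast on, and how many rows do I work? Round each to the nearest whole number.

Stitch gauge = 16/3.5 = 4.571 sts/in; 9 × 4.571 = 41.14 → 41 sts.
Row gauge = 18/3.5 = 5.143 rows/in; 10.5 × 5.143 = 54.00 → 54 rows.

Cast on 41 stitches and work 54 rows.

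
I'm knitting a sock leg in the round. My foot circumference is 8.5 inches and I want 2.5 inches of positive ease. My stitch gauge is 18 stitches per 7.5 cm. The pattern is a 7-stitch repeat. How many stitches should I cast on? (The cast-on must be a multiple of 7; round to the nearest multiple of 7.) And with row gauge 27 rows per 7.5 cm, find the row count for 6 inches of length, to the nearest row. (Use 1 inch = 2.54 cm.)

Cast on 70 stitches; work 55 rows.

Finished = 8.5 + 2.5 = 11 inches.
11 inches × 2.54 = 27.94 cm.
18/7.5 = 2.4 sts per cm; 27.94 × 2.4 = 67.06 sts.
Nearest multiple of 7 → 70.
6 inches = 15.24 cm; × 3.6 = 54.86 → 55 rows.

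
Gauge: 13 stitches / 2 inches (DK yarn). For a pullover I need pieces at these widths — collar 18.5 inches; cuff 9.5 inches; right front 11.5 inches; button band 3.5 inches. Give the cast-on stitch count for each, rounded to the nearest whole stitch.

Rate = 13/2 = 6.5 sts per in.
collar: 18.5 × 6.5 = 120.25 → 120.
cuff: 9.5 × 6.5 = 61.75 → 62.
right front: 11.5 × 6.5 = 74.75 → 75.
button band: 3.5 × 6.5 = 22.75 → 23.

collar 120; cuff 62; right front 75; button band 23.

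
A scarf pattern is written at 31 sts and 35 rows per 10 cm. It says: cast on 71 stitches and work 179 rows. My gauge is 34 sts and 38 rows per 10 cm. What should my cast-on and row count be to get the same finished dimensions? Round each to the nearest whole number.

Cast on 78 stitches; work 194 rows.

Stitches: 71 × 34/31 = 77.87 → 78.
Rows: 179 × 38/35 = 194.34 → 194.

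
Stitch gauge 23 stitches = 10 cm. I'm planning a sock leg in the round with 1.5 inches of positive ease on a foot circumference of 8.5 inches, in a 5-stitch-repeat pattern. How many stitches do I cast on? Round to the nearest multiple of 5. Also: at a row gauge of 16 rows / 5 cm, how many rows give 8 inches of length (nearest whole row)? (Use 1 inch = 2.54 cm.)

Finished = 8.5 + 1.5 = 10 inches.
10 inches × 2.54 = 25.40 cm.
23/10 = 2.3 sts per cm; 25.40 × 2.3 = 58.42 sts.
Nearest multiple of 5 → 60.
8 inches = 20.32 cm; × 3.2 = 65.02 → 65 rows.

Cast on 60 stitches; work 65 rows.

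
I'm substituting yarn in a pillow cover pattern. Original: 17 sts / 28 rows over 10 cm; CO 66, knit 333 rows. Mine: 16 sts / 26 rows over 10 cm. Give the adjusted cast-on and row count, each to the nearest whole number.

Stitches: 66 × 16/17 = 62.12 → 62.
Rows: 333 × 26/28 = 309.21 → 309.

Cast on 62 stitches; work 309 rows.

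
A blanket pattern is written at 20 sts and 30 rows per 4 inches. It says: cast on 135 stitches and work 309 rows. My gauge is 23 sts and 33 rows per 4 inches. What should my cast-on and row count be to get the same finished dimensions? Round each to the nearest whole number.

Cast on 155 stitches; work 340 rows.

Stitches: 135 × 23/20 = 155.25 → 155.
Rows: 309 × 33/30 = 339.90 → 340.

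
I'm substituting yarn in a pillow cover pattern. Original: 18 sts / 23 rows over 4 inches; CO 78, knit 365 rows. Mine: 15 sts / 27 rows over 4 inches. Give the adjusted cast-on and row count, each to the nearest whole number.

Cast on 65 stitches; work 428 rows.

Stitches: 78 × 15/18 = 65.00 → 65.
Rows: 365 × 27/23 = 428.48 → 428.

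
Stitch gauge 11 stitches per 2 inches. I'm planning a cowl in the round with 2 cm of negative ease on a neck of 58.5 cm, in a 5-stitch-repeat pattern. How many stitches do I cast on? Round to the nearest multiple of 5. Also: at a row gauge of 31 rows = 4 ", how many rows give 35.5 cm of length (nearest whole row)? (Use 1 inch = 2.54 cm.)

Finished = 58.5 − 2 = 56.5 cm.
56.5 cm × 1/2.54 = 22.24 inches.
11/2 = 5.5 sts per in; 22.24 × 5.5 = 122.34 sts.
Nearest multiple of 5 → 120.
35.5 cm = 13.98 inches; × 7.75 = 108.32 → 108 rows.

Cast on 120 stitches; work 108 rows.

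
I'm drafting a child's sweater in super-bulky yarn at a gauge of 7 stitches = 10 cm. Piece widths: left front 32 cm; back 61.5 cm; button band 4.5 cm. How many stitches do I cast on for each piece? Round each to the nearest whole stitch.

Rate = 7/10 = 0.7 sts per cm.
left front: 32 × 0.7 = 22.40 → 22.
back: 61.5 × 0.7 = 43.05 → 43.
button band: 4.5 × 0.7 = 3.15 → 3.

left front 22; back 43; button band 3.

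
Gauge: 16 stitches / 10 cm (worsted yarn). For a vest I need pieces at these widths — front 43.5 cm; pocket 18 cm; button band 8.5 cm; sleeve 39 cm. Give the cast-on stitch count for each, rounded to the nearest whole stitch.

front 70; pocket 29; button band 14; sleeve 62.

Rate = 16/10 = 1.6 sts per cm.
front: 43.5 × 1.6 = 69.60 → 70.
pocket: 18 × 1.6 = 28.80 → 29.
button band: 8.5 × 1.6 = 13.60 → 14.
sleeve: 39 × 1.6 = 62.40 → 62.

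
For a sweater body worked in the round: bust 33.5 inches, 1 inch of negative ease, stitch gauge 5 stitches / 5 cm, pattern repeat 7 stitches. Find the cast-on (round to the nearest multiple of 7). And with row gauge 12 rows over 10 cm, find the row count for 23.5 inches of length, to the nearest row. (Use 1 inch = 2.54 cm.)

Finished = 33.5 − 1 = 32.5 inches.
32.5 inches × 2.54 = 82.55 cm.
5/5 = 1 sts per cm; 82.55 × 1 = 82.55 sts.
Nearest multiple of 7 → 84.
23.5 inches = 59.69 cm; × 1.2 = 71.63 → 72 rows.

Cast on 84 stitches; work 72 rows.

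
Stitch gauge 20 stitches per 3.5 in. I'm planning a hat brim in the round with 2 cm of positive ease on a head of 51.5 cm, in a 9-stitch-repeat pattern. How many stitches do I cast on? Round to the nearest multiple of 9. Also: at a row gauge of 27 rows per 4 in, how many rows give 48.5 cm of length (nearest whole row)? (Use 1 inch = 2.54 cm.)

Finished = 51.5 + 2 = 53.5 cm.
53.5 cm × 1/2.54 = 21.06 inches.
20/3.5 = 5.714 sts per in; 21.06 × 5.714 = 120.36 sts.
Nearest multiple of 9 → 117.
48.5 cm = 19.09 inches; × 6.75 = 128.89 → 129 rows.

Cast on 117 stitches; work 129 rows.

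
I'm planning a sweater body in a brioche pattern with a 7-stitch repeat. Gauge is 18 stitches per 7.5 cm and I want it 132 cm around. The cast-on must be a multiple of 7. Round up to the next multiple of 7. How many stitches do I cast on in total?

322 stitches.

18 / 7.5 = 2.4 sts per cm.
132 × 2.4 = 316.80 sts.
Next multiple of 7: 322.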